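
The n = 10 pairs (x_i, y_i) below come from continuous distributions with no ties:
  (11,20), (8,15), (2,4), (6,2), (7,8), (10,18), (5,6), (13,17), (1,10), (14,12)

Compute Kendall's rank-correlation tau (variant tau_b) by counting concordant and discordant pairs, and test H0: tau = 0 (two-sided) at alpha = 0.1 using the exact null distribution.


Step 1: Enumerate the 45 unordered pairs (i,j) with i<j and classify each by sign(x_j-x_i) * sign(y_j-y_i).
  (1,2):dx=-3,dy=-5->C; (1,3):dx=-9,dy=-16->C; (1,4):dx=-5,dy=-18->C; (1,5):dx=-4,dy=-12->C
  (1,6):dx=-1,dy=-2->C; (1,7):dx=-6,dy=-14->C; (1,8):dx=+2,dy=-3->D; (1,9):dx=-10,dy=-10->C
  (1,10):dx=+3,dy=-8->D; (2,3):dx=-6,dy=-11->C; (2,4):dx=-2,dy=-13->C; (2,5):dx=-1,dy=-7->C
  (2,6):dx=+2,dy=+3->C; (2,7):dx=-3,dy=-9->C; (2,8):dx=+5,dy=+2->C; (2,9):dx=-7,dy=-5->C
  (2,10):dx=+6,dy=-3->D; (3,4):dx=+4,dy=-2->D; (3,5):dx=+5,dy=+4->C; (3,6):dx=+8,dy=+14->C
  (3,7):dx=+3,dy=+2->C; (3,8):dx=+11,dy=+13->C; (3,9):dx=-1,dy=+6->D; (3,10):dx=+12,dy=+8->C
  (4,5):dx=+1,dy=+6->C; (4,6):dx=+4,dy=+16->C; (4,7):dx=-1,dy=+4->D; (4,8):dx=+7,dy=+15->C
  (4,9):dx=-5,dy=+8->D; (4,10):dx=+8,dy=+10->C; (5,6):dx=+3,dy=+10->C; (5,7):dx=-2,dy=-2->C
  (5,8):dx=+6,dy=+9->C; (5,9):dx=-6,dy=+2->D; (5,10):dx=+7,dy=+4->C; (6,7):dx=-5,dy=-12->C
  (6,8):dx=+3,dy=-1->D; (6,9):dx=-9,dy=-8->C; (6,10):dx=+4,dy=-6->D; (7,8):dx=+8,dy=+11->C
  (7,9):dx=-4,dy=+4->D; (7,10):dx=+9,dy=+6->C; (8,9):dx=-12,dy=-7->C; (8,10):dx=+1,dy=-5->D
  (9,10):dx=+13,dy=+2->C
Step 2: C = 33, D = 12, total pairs = 45.
Step 3: tau = (C - D)/(n(n-1)/2) = (33 - 12)/45 = 0.466667.
Step 4: Exact two-sided p-value (enumerate n! = 3628800 permutations of y under H0): p = 0.072550.
Step 5: alpha = 0.1. reject H0.

tau_b = 0.4667 (C=33, D=12), p = 0.072550, reject H0.


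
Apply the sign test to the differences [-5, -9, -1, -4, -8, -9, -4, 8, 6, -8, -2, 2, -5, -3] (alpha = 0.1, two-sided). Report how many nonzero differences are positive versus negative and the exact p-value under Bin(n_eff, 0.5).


Step 1: Discard zero differences. Original n = 14; n_eff = number of nonzero differences = 14.
Nonzero differences (with sign): -5, -9, -1, -4, -8, -9, -4, +8, +6, -8, -2, +2, -5, -3
Step 2: Count signs: positive = 3, negative = 11.
Step 3: Under H0: P(positive) = 0.5, so the number of positives S ~ Bin(14, 0.5).
Step 4: Two-sided exact p-value = sum of Bin(14,0.5) probabilities at or below the observed probability = 0.057373.
Step 5: alpha = 0.1. reject H0.

n_eff = 14, pos = 3, neg = 11, p = 0.057373, reject H0.


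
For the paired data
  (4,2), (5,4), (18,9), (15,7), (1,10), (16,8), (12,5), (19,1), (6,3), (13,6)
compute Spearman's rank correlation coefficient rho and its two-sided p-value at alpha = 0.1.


Step 1: Rank x and y separately (midranks; no ties here).
rank(x): 4->2, 5->3, 18->9, 15->7, 1->1, 16->8, 12->5, 19->10, 6->4, 13->6
rank(y): 2->2, 4->4, 9->9, 7->7, 10->10, 8->8, 5->5, 1->1, 3->3, 6->6
Step 2: d_i = R_x(i) - R_y(i); compute d_i^2.
  (2-2)^2=0, (3-4)^2=1, (9-9)^2=0, (7-7)^2=0, (1-10)^2=81, (8-8)^2=0, (5-5)^2=0, (10-1)^2=81, (4-3)^2=1, (6-6)^2=0
sum(d^2) = 164.
Step 3: rho = 1 - 6*164 / (10*(10^2 - 1)) = 1 - 984/990 = 0.006061.
Step 4: Under H0, t = rho * sqrt((n-2)/(1-rho^2)) = 0.0171 ~ t(8).
Step 5: Two-sided p-value from the t-distribution with 8 df = 0.986743.
Step 6: alpha = 0.1. fail to reject H0.

rho = 0.0061, p = 0.986743, fail to reject H0 at alpha = 0.1.


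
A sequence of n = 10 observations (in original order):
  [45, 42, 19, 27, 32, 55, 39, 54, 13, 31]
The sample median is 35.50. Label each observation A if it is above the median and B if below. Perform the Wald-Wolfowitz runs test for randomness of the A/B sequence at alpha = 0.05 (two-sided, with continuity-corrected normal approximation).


Step 1: Compute median = 35.50; label A = above, B = below.
Labels in order: AABBBAAABB  (n_A = 5, n_B = 5)
Step 2: Count runs R = 4.
Step 3: Under H0 (random ordering), E[R] = 2*n_A*n_B/(n_A+n_B) + 1 = 2*5*5/10 + 1 = 6.0000.
        Var[R] = 2*n_A*n_B*(2*n_A*n_B - n_A - n_B) / ((n_A+n_B)^2 * (n_A+n_B-1)) = 2000/900 = 2.2222.
        SD[R] = 1.4907.
Step 4: Continuity-corrected z = (R + 0.5 - E[R]) / SD[R] = (4 + 0.5 - 6.0000) / 1.4907 = -1.0062.
Step 5: Two-sided p-value via normal approximation = 2*(1 - Phi(|z|)) = 0.314305.
Step 6: alpha = 0.05. fail to reject H0.

R = 4, z = -1.0062, p = 0.314305, fail to reject H0.


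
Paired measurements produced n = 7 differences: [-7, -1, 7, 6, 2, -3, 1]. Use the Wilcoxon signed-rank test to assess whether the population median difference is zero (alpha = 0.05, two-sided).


Step 1: Drop any zero differences (none here) and take |d_i|.
|d| = [7, 1, 7, 6, 2, 3, 1]
Step 2: Midrank |d_i| (ties get averaged ranks).
ranks: |7|->6.5, |1|->1.5, |7|->6.5, |6|->5, |2|->3, |3|->4, |1|->1.5
Step 3: Attach original signs; sum ranks with positive sign and with negative sign.
W+ = 6.5 + 5 + 3 + 1.5 = 16
W- = 6.5 + 1.5 + 4 = 12
(Check: W+ + W- = 28 should equal n(n+1)/2 = 28.)
Step 4: Test statistic W = min(W+, W-) = 12.
Step 5: Ties in |d|, so use the tie-corrected normal approximation.
        E[W] = n(n+1)/4 = 7*8/4 = 14.
        Tie groups: |d|=1 (t=2), |d|=7 (t=2); sum(t^3 - t) = 12.
        Var[W] = n(n+1)(2n+1)/24 - sum(t^3-t)/48 = 840/24 - 12/48 = 34.75.
        z = (W - E[W]) / sqrt(Var[W]) = (12 - 14) / 5.8949 = -0.3393.
        Two-sided p = 2*Phi(z) = 0.734402.
Step 6: alpha = 0.05. fail to reject H0.

W+ = 16, W- = 12, W = min = 12, p = 0.734402, fail to reject H0.


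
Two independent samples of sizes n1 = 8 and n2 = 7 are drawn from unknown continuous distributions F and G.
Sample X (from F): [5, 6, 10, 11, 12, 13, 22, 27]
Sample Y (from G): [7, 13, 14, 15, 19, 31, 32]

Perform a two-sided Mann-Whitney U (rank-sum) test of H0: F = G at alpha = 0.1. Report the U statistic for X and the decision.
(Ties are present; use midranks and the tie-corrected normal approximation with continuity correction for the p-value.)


Step 1: Combine and sort all 15 observations; assign midranks.
sorted (value, group): (5,X), (6,X), (7,Y), (10,X), (11,X), (12,X), (13,X), (13,Y), (14,Y), (15,Y), (19,Y), (22,X), (27,X), (31,Y), (32,Y)
ranks: 5->1, 6->2, 7->3, 10->4, 11->5, 12->6, 13->7.5, 13->7.5, 14->9, 15->10, 19->11, 22->12, 27->13, 31->14, 32->15
Step 2: Rank sum for X: R1 = 1 + 2 + 4 + 5 + 6 + 7.5 + 12 + 13 = 50.5.
Step 3: U_X = R1 - n1(n1+1)/2 = 50.5 - 8*9/2 = 50.5 - 36 = 14.5.
       U_Y = n1*n2 - U_X = 56 - 14.5 = 41.5.
Step 4: Ties are present, so use the tie-corrected normal approximation (with continuity correction) for the p-value.
Step 5: p-value = 0.132118; compare to alpha = 0.1. fail to reject H0.

U_X = 14.5, p = 0.132118, fail to reject H0 at alpha = 0.1.


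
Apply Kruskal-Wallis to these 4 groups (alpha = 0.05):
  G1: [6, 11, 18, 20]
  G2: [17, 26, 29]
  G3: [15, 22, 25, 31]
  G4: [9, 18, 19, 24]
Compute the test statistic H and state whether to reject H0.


Step 1: Combine all N = 15 observations and assign midranks.
sorted (value, group, rank): (6,G1,1), (9,G4,2), (11,G1,3), (15,G3,4), (17,G2,5), (18,G1,6.5), (18,G4,6.5), (19,G4,8), (20,G1,9), (22,G3,10), (24,G4,11), (25,G3,12), (26,G2,13), (29,G2,14), (31,G3,15)
Step 2: Sum ranks within each group.
R_1 = 19.5 (n_1 = 4)
R_2 = 32 (n_2 = 3)
R_3 = 41 (n_3 = 4)
R_4 = 27.5 (n_4 = 4)
Step 3: H = 12/(N(N+1)) * sum(R_i^2/n_i) - 3(N+1)
     = 12/(15*16) * (19.5^2/4 + 32^2/3 + 41^2/4 + 27.5^2/4) - 3*16
     = 0.050000 * 1045.71 - 48
     = 4.285417.
Step 4: Ties present; correction factor C = 1 - 6/(15^3 - 15) = 0.998214. Corrected H = 4.285417 / 0.998214 = 4.293083.
Step 5: Under H0, H ~ chi^2(3); p-value = 0.231506.
Step 6: alpha = 0.05. fail to reject H0.

H = 4.2931, df = 3, p = 0.231506, fail to reject H0.


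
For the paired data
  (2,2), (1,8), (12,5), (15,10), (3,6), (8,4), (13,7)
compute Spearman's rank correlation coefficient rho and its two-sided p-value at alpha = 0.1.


Step 1: Rank x and y separately (midranks; no ties here).
rank(x): 2->2, 1->1, 12->5, 15->7, 3->3, 8->4, 13->6
rank(y): 2->1, 8->6, 5->3, 10->7, 6->4, 4->2, 7->5
Step 2: d_i = R_x(i) - R_y(i); compute d_i^2.
  (2-1)^2=1, (1-6)^2=25, (5-3)^2=4, (7-7)^2=0, (3-4)^2=1, (4-2)^2=4, (6-5)^2=1
sum(d^2) = 36.
Step 3: rho = 1 - 6*36 / (7*(7^2 - 1)) = 1 - 216/336 = 0.357143.
Step 4: Under H0, t = rho * sqrt((n-2)/(1-rho^2)) = 0.8550 ~ t(5).
Step 5: Two-sided p-value from the t-distribution with 5 df = 0.431611.
Step 6: alpha = 0.1. fail to reject H0.

rho = 0.3571, p = 0.431611, fail to reject H0 at alpha = 0.1.


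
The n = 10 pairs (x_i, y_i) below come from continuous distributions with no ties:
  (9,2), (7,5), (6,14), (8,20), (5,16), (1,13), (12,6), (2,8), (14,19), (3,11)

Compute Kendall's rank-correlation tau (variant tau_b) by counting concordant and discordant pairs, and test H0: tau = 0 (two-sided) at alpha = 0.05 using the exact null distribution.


Step 1: Enumerate the 45 unordered pairs (i,j) with i<j and classify each by sign(x_j-x_i) * sign(y_j-y_i).
  (1,2):dx=-2,dy=+3->D; (1,3):dx=-3,dy=+12->D; (1,4):dx=-1,dy=+18->D; (1,5):dx=-4,dy=+14->D
  (1,6):dx=-8,dy=+11->D; (1,7):dx=+3,dy=+4->C; (1,8):dx=-7,dy=+6->D; (1,9):dx=+5,dy=+17->C
  (1,10):dx=-6,dy=+9->D; (2,3):dx=-1,dy=+9->D; (2,4):dx=+1,dy=+15->C; (2,5):dx=-2,dy=+11->D
  (2,6):dx=-6,dy=+8->D; (2,7):dx=+5,dy=+1->C; (2,8):dx=-5,dy=+3->D; (2,9):dx=+7,dy=+14->C
  (2,10):dx=-4,dy=+6->D; (3,4):dx=+2,dy=+6->C; (3,5):dx=-1,dy=+2->D; (3,6):dx=-5,dy=-1->C
  (3,7):dx=+6,dy=-8->D; (3,8):dx=-4,dy=-6->C; (3,9):dx=+8,dy=+5->C; (3,10):dx=-3,dy=-3->C
  (4,5):dx=-3,dy=-4->C; (4,6):dx=-7,dy=-7->C; (4,7):dx=+4,dy=-14->D; (4,8):dx=-6,dy=-12->C
  (4,9):dx=+6,dy=-1->D; (4,10):dx=-5,dy=-9->C; (5,6):dx=-4,dy=-3->C; (5,7):dx=+7,dy=-10->D
  (5,8):dx=-3,dy=-8->C; (5,9):dx=+9,dy=+3->C; (5,10):dx=-2,dy=-5->C; (6,7):dx=+11,dy=-7->D
  (6,8):dx=+1,dy=-5->D; (6,9):dx=+13,dy=+6->C; (6,10):dx=+2,dy=-2->D; (7,8):dx=-10,dy=+2->D
  (7,9):dx=+2,dy=+13->C; (7,10):dx=-9,dy=+5->D; (8,9):dx=+12,dy=+11->C; (8,10):dx=+1,dy=+3->C
  (9,10):dx=-11,dy=-8->C
Step 2: C = 23, D = 22, total pairs = 45.
Step 3: tau = (C - D)/(n(n-1)/2) = (23 - 22)/45 = 0.022222.
Step 4: Exact two-sided p-value (enumerate n! = 3628800 permutations of y under H0): p = 1.000000.
Step 5: alpha = 0.05. fail to reject H0.

tau_b = 0.0222 (C=23, D=22), p = 1.000000, fail to reject H0.


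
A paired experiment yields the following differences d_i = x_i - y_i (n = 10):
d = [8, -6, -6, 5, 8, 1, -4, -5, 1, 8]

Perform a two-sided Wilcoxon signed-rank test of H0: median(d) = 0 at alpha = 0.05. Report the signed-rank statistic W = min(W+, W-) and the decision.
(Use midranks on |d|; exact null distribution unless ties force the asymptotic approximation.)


Step 1: Drop any zero differences (none here) and take |d_i|.
|d| = [8, 6, 6, 5, 8, 1, 4, 5, 1, 8]
Step 2: Midrank |d_i| (ties get averaged ranks).
ranks: |8|->9, |6|->6.5, |6|->6.5, |5|->4.5, |8|->9, |1|->1.5, |4|->3, |5|->4.5, |1|->1.5, |8|->9
Step 3: Attach original signs; sum ranks with positive sign and with negative sign.
W+ = 9 + 4.5 + 9 + 1.5 + 1.5 + 9 = 34.5
W- = 6.5 + 6.5 + 3 + 4.5 = 20.5
(Check: W+ + W- = 55 should equal n(n+1)/2 = 55.)
Step 4: Test statistic W = min(W+, W-) = 20.5.
Step 5: Ties in |d|, so use the tie-corrected normal approximation.
        E[W] = n(n+1)/4 = 10*11/4 = 27.5.
        Tie groups: |d|=1 (t=2), |d|=5 (t=2), |d|=6 (t=2), |d|=8 (t=3); sum(t^3 - t) = 42.
        Var[W] = n(n+1)(2n+1)/24 - sum(t^3-t)/48 = 2310/24 - 42/48 = 95.375.
        z = (W - E[W]) / sqrt(Var[W]) = (20.5 - 27.5) / 9.7660 = -0.7168.
        Two-sided p = 2*Phi(z) = 0.473515.
Step 6: alpha = 0.05. fail to reject H0.

W+ = 34.5, W- = 20.5, W = min = 20.5, p = 0.473515, fail to reject H0.


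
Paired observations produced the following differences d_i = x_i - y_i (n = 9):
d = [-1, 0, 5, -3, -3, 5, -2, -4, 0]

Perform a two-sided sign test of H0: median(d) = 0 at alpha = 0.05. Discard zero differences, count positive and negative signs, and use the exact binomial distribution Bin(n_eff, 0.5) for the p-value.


Step 1: Discard zero differences. Original n = 9; n_eff = number of nonzero differences = 7.
Nonzero differences (with sign): -1, +5, -3, -3, +5, -2, -4
Step 2: Count signs: positive = 2, negative = 5.
Step 3: Under H0: P(positive) = 0.5, so the number of positives S ~ Bin(7, 0.5).
Step 4: Two-sided exact p-value = sum of Bin(7,0.5) probabilities at or below the observed probability = 0.453125.
Step 5: alpha = 0.05. fail to reject H0.

n_eff = 7, pos = 2, neg = 5, p = 0.453125, fail to reject H0.


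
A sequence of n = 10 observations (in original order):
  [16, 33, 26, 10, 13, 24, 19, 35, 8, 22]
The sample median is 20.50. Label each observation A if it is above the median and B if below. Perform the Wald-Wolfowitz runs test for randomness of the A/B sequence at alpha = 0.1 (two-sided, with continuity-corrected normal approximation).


Step 1: Compute median = 20.50; label A = above, B = below.
Labels in order: BAABBABABA  (n_A = 5, n_B = 5)
Step 2: Count runs R = 8.
Step 3: Under H0 (random ordering), E[R] = 2*n_A*n_B/(n_A+n_B) + 1 = 2*5*5/10 + 1 = 6.0000.
        Var[R] = 2*n_A*n_B*(2*n_A*n_B - n_A - n_B) / ((n_A+n_B)^2 * (n_A+n_B-1)) = 2000/900 = 2.2222.
        SD[R] = 1.4907.
Step 4: Continuity-corrected z = (R - 0.5 - E[R]) / SD[R] = (8 - 0.5 - 6.0000) / 1.4907 = 1.0062.
Step 5: Two-sided p-value via normal approximation = 2*(1 - Phi(|z|)) = 0.314305.
Step 6: alpha = 0.1. fail to reject H0.

R = 8, z = 1.0062, p = 0.314305, fail to reject H0.


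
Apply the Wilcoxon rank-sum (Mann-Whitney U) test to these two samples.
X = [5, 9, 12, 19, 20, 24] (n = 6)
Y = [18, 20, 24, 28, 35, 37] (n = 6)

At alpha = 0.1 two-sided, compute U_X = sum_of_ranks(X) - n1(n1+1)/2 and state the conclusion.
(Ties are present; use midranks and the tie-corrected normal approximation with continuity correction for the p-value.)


Step 1: Combine and sort all 12 observations; assign midranks.
sorted (value, group): (5,X), (9,X), (12,X), (18,Y), (19,X), (20,X), (20,Y), (24,X), (24,Y), (28,Y), (35,Y), (37,Y)
ranks: 5->1, 9->2, 12->3, 18->4, 19->5, 20->6.5, 20->6.5, 24->8.5, 24->8.5, 28->10, 35->11, 37->12
Step 2: Rank sum for X: R1 = 1 + 2 + 3 + 5 + 6.5 + 8.5 = 26.
Step 3: U_X = R1 - n1(n1+1)/2 = 26 - 6*7/2 = 26 - 21 = 5.
       U_Y = n1*n2 - U_X = 36 - 5 = 31.
Step 4: Ties are present, so use the tie-corrected normal approximation (with continuity correction) for the p-value.
Step 5: p-value = 0.044576; compare to alpha = 0.1. reject H0.

U_X = 5, p = 0.044576, reject H0 at alpha = 0.1.


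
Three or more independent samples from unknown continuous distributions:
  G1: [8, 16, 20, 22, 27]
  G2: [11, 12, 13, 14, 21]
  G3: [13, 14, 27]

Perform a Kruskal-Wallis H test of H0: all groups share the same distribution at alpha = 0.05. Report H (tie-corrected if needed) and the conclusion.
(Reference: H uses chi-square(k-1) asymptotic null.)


Step 1: Combine all N = 13 observations and assign midranks.
sorted (value, group, rank): (8,G1,1), (11,G2,2), (12,G2,3), (13,G2,4.5), (13,G3,4.5), (14,G2,6.5), (14,G3,6.5), (16,G1,8), (20,G1,9), (21,G2,10), (22,G1,11), (27,G1,12.5), (27,G3,12.5)
Step 2: Sum ranks within each group.
R_1 = 41.5 (n_1 = 5)
R_2 = 26 (n_2 = 5)
R_3 = 23.5 (n_3 = 3)
Step 3: H = 12/(N(N+1)) * sum(R_i^2/n_i) - 3(N+1)
     = 12/(13*14) * (41.5^2/5 + 26^2/5 + 23.5^2/3) - 3*14
     = 0.065934 * 663.733 - 42
     = 1.762637.
Step 4: Ties present; correction factor C = 1 - 18/(13^3 - 13) = 0.991758. Corrected H = 1.762637 / 0.991758 = 1.777285.
Step 5: Under H0, H ~ chi^2(2); p-value = 0.411214.
Step 6: alpha = 0.05. fail to reject H0.

H = 1.7773, df = 2, p = 0.411214, fail to reject H0.


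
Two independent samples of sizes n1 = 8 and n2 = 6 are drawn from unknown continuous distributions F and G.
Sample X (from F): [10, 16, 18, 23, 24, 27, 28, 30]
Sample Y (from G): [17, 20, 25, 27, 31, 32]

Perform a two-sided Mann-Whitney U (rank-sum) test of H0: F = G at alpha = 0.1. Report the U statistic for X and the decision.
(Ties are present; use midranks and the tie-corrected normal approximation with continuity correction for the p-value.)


Step 1: Combine and sort all 14 observations; assign midranks.
sorted (value, group): (10,X), (16,X), (17,Y), (18,X), (20,Y), (23,X), (24,X), (25,Y), (27,X), (27,Y), (28,X), (30,X), (31,Y), (32,Y)
ranks: 10->1, 16->2, 17->3, 18->4, 20->5, 23->6, 24->7, 25->8, 27->9.5, 27->9.5, 28->11, 30->12, 31->13, 32->14
Step 2: Rank sum for X: R1 = 1 + 2 + 4 + 6 + 7 + 9.5 + 11 + 12 = 52.5.
Step 3: U_X = R1 - n1(n1+1)/2 = 52.5 - 8*9/2 = 52.5 - 36 = 16.5.
       U_Y = n1*n2 - U_X = 48 - 16.5 = 31.5.
Step 4: Ties are present, so use the tie-corrected normal approximation (with continuity correction) for the p-value.
Step 5: p-value = 0.365629; compare to alpha = 0.1. fail to reject H0.

U_X = 16.5, p = 0.365629, fail to reject H0 at alpha = 0.1.


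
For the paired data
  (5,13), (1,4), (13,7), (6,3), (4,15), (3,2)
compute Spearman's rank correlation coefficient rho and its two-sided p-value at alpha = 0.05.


Step 1: Rank x and y separately (midranks; no ties here).
rank(x): 5->4, 1->1, 13->6, 6->5, 4->3, 3->2
rank(y): 13->5, 4->3, 7->4, 3->2, 15->6, 2->1
Step 2: d_i = R_x(i) - R_y(i); compute d_i^2.
  (4-5)^2=1, (1-3)^2=4, (6-4)^2=4, (5-2)^2=9, (3-6)^2=9, (2-1)^2=1
sum(d^2) = 28.
Step 3: rho = 1 - 6*28 / (6*(6^2 - 1)) = 1 - 168/210 = 0.200000.
Step 4: Under H0, t = rho * sqrt((n-2)/(1-rho^2)) = 0.4082 ~ t(4).
Step 5: Two-sided p-value from the t-distribution with 4 df = 0.704000.
Step 6: alpha = 0.05. fail to reject H0.

rho = 0.2000, p = 0.704000, fail to reject H0 at alpha = 0.05.


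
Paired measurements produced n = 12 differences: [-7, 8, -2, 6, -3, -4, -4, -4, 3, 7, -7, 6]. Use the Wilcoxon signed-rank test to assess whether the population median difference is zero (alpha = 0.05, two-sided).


Step 1: Drop any zero differences (none here) and take |d_i|.
|d| = [7, 8, 2, 6, 3, 4, 4, 4, 3, 7, 7, 6]
Step 2: Midrank |d_i| (ties get averaged ranks).
ranks: |7|->10, |8|->12, |2|->1, |6|->7.5, |3|->2.5, |4|->5, |4|->5, |4|->5, |3|->2.5, |7|->10, |7|->10, |6|->7.5
Step 3: Attach original signs; sum ranks with positive sign and with negative sign.
W+ = 12 + 7.5 + 2.5 + 10 + 7.5 = 39.5
W- = 10 + 1 + 2.5 + 5 + 5 + 5 + 10 = 38.5
(Check: W+ + W- = 78 should equal n(n+1)/2 = 78.)
Step 4: Test statistic W = min(W+, W-) = 38.5.
Step 5: Ties in |d|, so use the tie-corrected normal approximation.
        E[W] = n(n+1)/4 = 12*13/4 = 39.
        Tie groups: |d|=3 (t=2), |d|=4 (t=3), |d|=6 (t=2), |d|=7 (t=3); sum(t^3 - t) = 60.
        Var[W] = n(n+1)(2n+1)/24 - sum(t^3-t)/48 = 3900/24 - 60/48 = 161.25.
        z = (W - E[W]) / sqrt(Var[W]) = (38.5 - 39) / 12.6984 = -0.0394.
        Two-sided p = 2*Phi(z) = 0.968591.
Step 6: alpha = 0.05. fail to reject H0.

W+ = 39.5, W- = 38.5, W = min = 38.5, p = 0.968591, fail to reject H0.


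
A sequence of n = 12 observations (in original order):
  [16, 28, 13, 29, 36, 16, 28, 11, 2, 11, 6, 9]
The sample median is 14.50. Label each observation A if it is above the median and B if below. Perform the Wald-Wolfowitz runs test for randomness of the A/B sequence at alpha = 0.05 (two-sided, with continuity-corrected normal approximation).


Step 1: Compute median = 14.50; label A = above, B = below.
Labels in order: AABAAAABBBBB  (n_A = 6, n_B = 6)
Step 2: Count runs R = 4.
Step 3: Under H0 (random ordering), E[R] = 2*n_A*n_B/(n_A+n_B) + 1 = 2*6*6/12 + 1 = 7.0000.
        Var[R] = 2*n_A*n_B*(2*n_A*n_B - n_A - n_B) / ((n_A+n_B)^2 * (n_A+n_B-1)) = 4320/1584 = 2.7273.
        SD[R] = 1.6514.
Step 4: Continuity-corrected z = (R + 0.5 - E[R]) / SD[R] = (4 + 0.5 - 7.0000) / 1.6514 = -1.5138.
Step 5: Two-sided p-value via normal approximation = 2*(1 - Phi(|z|)) = 0.130070.
Step 6: alpha = 0.05. fail to reject H0.

R = 4, z = -1.5138, p = 0.130070, fail to reject H0.


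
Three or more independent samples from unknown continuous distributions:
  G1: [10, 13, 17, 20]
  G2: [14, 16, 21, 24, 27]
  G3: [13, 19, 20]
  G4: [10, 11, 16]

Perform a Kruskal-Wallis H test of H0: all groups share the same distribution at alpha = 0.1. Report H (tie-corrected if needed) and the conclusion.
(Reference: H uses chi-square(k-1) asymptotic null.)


Step 1: Combine all N = 15 observations and assign midranks.
sorted (value, group, rank): (10,G1,1.5), (10,G4,1.5), (11,G4,3), (13,G1,4.5), (13,G3,4.5), (14,G2,6), (16,G2,7.5), (16,G4,7.5), (17,G1,9), (19,G3,10), (20,G1,11.5), (20,G3,11.5), (21,G2,13), (24,G2,14), (27,G2,15)
Step 2: Sum ranks within each group.
R_1 = 26.5 (n_1 = 4)
R_2 = 55.5 (n_2 = 5)
R_3 = 26 (n_3 = 3)
R_4 = 12 (n_4 = 3)
Step 3: H = 12/(N(N+1)) * sum(R_i^2/n_i) - 3(N+1)
     = 12/(15*16) * (26.5^2/4 + 55.5^2/5 + 26^2/3 + 12^2/3) - 3*16
     = 0.050000 * 1064.95 - 48
     = 5.247292.
Step 4: Ties present; correction factor C = 1 - 24/(15^3 - 15) = 0.992857. Corrected H = 5.247292 / 0.992857 = 5.285042.
Step 5: Under H0, H ~ chi^2(3); p-value = 0.152076.
Step 6: alpha = 0.1. fail to reject H0.

H = 5.2850, df = 3, p = 0.152076, fail to reject H0.


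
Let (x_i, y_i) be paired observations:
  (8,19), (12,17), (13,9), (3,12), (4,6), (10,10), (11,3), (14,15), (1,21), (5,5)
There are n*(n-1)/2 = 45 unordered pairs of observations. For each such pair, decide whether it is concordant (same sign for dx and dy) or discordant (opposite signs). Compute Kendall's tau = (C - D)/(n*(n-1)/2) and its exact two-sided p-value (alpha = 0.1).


Step 1: Enumerate the 45 unordered pairs (i,j) with i<j and classify each by sign(x_j-x_i) * sign(y_j-y_i).
  (1,2):dx=+4,dy=-2->D; (1,3):dx=+5,dy=-10->D; (1,4):dx=-5,dy=-7->C; (1,5):dx=-4,dy=-13->C
  (1,6):dx=+2,dy=-9->D; (1,7):dx=+3,dy=-16->D; (1,8):dx=+6,dy=-4->D; (1,9):dx=-7,dy=+2->D
  (1,10):dx=-3,dy=-14->C; (2,3):dx=+1,dy=-8->D; (2,4):dx=-9,dy=-5->C; (2,5):dx=-8,dy=-11->C
  (2,6):dx=-2,dy=-7->C; (2,7):dx=-1,dy=-14->C; (2,8):dx=+2,dy=-2->D; (2,9):dx=-11,dy=+4->D
  (2,10):dx=-7,dy=-12->C; (3,4):dx=-10,dy=+3->D; (3,5):dx=-9,dy=-3->C; (3,6):dx=-3,dy=+1->D
  (3,7):dx=-2,dy=-6->C; (3,8):dx=+1,dy=+6->C; (3,9):dx=-12,dy=+12->D; (3,10):dx=-8,dy=-4->C
  (4,5):dx=+1,dy=-6->D; (4,6):dx=+7,dy=-2->D; (4,7):dx=+8,dy=-9->D; (4,8):dx=+11,dy=+3->C
  (4,9):dx=-2,dy=+9->D; (4,10):dx=+2,dy=-7->D; (5,6):dx=+6,dy=+4->C; (5,7):dx=+7,dy=-3->D
  (5,8):dx=+10,dy=+9->C; (5,9):dx=-3,dy=+15->D; (5,10):dx=+1,dy=-1->D; (6,7):dx=+1,dy=-7->D
  (6,8):dx=+4,dy=+5->C; (6,9):dx=-9,dy=+11->D; (6,10):dx=-5,dy=-5->C; (7,8):dx=+3,dy=+12->C
  (7,9):dx=-10,dy=+18->D; (7,10):dx=-6,dy=+2->D; (8,9):dx=-13,dy=+6->D; (8,10):dx=-9,dy=-10->C
  (9,10):dx=+4,dy=-16->D
Step 2: C = 19, D = 26, total pairs = 45.
Step 3: tau = (C - D)/(n(n-1)/2) = (19 - 26)/45 = -0.155556.
Step 4: Exact two-sided p-value (enumerate n! = 3628800 permutations of y under H0): p = 0.600654.
Step 5: alpha = 0.1. fail to reject H0.

tau_b = -0.1556 (C=19, D=26), p = 0.600654, fail to reject H0.


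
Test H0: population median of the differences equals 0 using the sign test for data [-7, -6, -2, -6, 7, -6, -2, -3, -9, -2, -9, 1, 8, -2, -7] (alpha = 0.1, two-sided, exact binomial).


Step 1: Discard zero differences. Original n = 15; n_eff = number of nonzero differences = 15.
Nonzero differences (with sign): -7, -6, -2, -6, +7, -6, -2, -3, -9, -2, -9, +1, +8, -2, -7
Step 2: Count signs: positive = 3, negative = 12.
Step 3: Under H0: P(positive) = 0.5, so the number of positives S ~ Bin(15, 0.5).
Step 4: Two-sided exact p-value = sum of Bin(15,0.5) probabilities at or below the observed probability = 0.035156.
Step 5: alpha = 0.1. reject H0.

n_eff = 15, pos = 3, neg = 12, p = 0.035156, reject H0.


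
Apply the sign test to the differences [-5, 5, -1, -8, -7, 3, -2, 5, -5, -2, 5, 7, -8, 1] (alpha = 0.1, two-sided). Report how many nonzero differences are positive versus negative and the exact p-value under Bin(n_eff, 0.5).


Step 1: Discard zero differences. Original n = 14; n_eff = number of nonzero differences = 14.
Nonzero differences (with sign): -5, +5, -1, -8, -7, +3, -2, +5, -5, -2, +5, +7, -8, +1
Step 2: Count signs: positive = 6, negative = 8.
Step 3: Under H0: P(positive) = 0.5, so the number of positives S ~ Bin(14, 0.5).
Step 4: Two-sided exact p-value = sum of Bin(14,0.5) probabilities at or below the observed probability = 0.790527.
Step 5: alpha = 0.1. fail to reject H0.

n_eff = 14, pos = 6, neg = 8, p = 0.790527, fail to reject H0.


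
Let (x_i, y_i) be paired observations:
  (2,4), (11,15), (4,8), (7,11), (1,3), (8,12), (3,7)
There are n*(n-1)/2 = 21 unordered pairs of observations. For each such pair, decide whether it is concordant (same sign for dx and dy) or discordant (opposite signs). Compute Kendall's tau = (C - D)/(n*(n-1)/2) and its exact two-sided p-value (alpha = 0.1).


Step 1: Enumerate the 21 unordered pairs (i,j) with i<j and classify each by sign(x_j-x_i) * sign(y_j-y_i).
  (1,2):dx=+9,dy=+11->C; (1,3):dx=+2,dy=+4->C; (1,4):dx=+5,dy=+7->C; (1,5):dx=-1,dy=-1->C
  (1,6):dx=+6,dy=+8->C; (1,7):dx=+1,dy=+3->C; (2,3):dx=-7,dy=-7->C; (2,4):dx=-4,dy=-4->C
  (2,5):dx=-10,dy=-12->C; (2,6):dx=-3,dy=-3->C; (2,7):dx=-8,dy=-8->C; (3,4):dx=+3,dy=+3->C
  (3,5):dx=-3,dy=-5->C; (3,6):dx=+4,dy=+4->C; (3,7):dx=-1,dy=-1->C; (4,5):dx=-6,dy=-8->C
  (4,6):dx=+1,dy=+1->C; (4,7):dx=-4,dy=-4->C; (5,6):dx=+7,dy=+9->C; (5,7):dx=+2,dy=+4->C
  (6,7):dx=-5,dy=-5->C
Step 2: C = 21, D = 0, total pairs = 21.
Step 3: tau = (C - D)/(n(n-1)/2) = (21 - 0)/21 = 1.000000.
Step 4: Exact two-sided p-value (enumerate n! = 5040 permutations of y under H0): p = 0.000397.
Step 5: alpha = 0.1. reject H0.

tau_b = 1.0000 (C=21, D=0), p = 0.000397, reject H0.


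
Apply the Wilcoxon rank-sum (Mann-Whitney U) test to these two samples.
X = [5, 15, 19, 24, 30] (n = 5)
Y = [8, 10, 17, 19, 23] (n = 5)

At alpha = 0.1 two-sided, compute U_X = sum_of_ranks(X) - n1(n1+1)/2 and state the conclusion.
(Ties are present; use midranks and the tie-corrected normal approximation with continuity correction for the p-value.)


Step 1: Combine and sort all 10 observations; assign midranks.
sorted (value, group): (5,X), (8,Y), (10,Y), (15,X), (17,Y), (19,X), (19,Y), (23,Y), (24,X), (30,X)
ranks: 5->1, 8->2, 10->3, 15->4, 17->5, 19->6.5, 19->6.5, 23->8, 24->9, 30->10
Step 2: Rank sum for X: R1 = 1 + 4 + 6.5 + 9 + 10 = 30.5.
Step 3: U_X = R1 - n1(n1+1)/2 = 30.5 - 5*6/2 = 30.5 - 15 = 15.5.
       U_Y = n1*n2 - U_X = 25 - 15.5 = 9.5.
Step 4: Ties are present, so use the tie-corrected normal approximation (with continuity correction) for the p-value.
Step 5: p-value = 0.600402; compare to alpha = 0.1. fail to reject H0.

U_X = 15.5, p = 0.600402, fail to reject H0 at alpha = 0.1.


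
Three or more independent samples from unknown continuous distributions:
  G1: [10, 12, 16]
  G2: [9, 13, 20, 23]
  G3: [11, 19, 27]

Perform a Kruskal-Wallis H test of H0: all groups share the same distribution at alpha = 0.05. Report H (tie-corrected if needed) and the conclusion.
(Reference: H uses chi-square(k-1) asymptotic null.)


Step 1: Combine all N = 10 observations and assign midranks.
sorted (value, group, rank): (9,G2,1), (10,G1,2), (11,G3,3), (12,G1,4), (13,G2,5), (16,G1,6), (19,G3,7), (20,G2,8), (23,G2,9), (27,G3,10)
Step 2: Sum ranks within each group.
R_1 = 12 (n_1 = 3)
R_2 = 23 (n_2 = 4)
R_3 = 20 (n_3 = 3)
Step 3: H = 12/(N(N+1)) * sum(R_i^2/n_i) - 3(N+1)
     = 12/(10*11) * (12^2/3 + 23^2/4 + 20^2/3) - 3*11
     = 0.109091 * 313.583 - 33
     = 1.209091.
Step 4: No ties, so H is used without correction.
Step 5: Under H0, H ~ chi^2(2); p-value = 0.546323.
Step 6: alpha = 0.05. fail to reject H0.

H = 1.2091, df = 2, p = 0.546323, fail to reject H0.


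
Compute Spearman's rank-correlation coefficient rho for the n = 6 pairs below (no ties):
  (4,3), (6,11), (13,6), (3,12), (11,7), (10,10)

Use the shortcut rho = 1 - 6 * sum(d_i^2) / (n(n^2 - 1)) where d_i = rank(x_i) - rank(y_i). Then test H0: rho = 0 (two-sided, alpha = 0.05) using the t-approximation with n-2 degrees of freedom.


Step 1: Rank x and y separately (midranks; no ties here).
rank(x): 4->2, 6->3, 13->6, 3->1, 11->5, 10->4
rank(y): 3->1, 11->5, 6->2, 12->6, 7->3, 10->4
Step 2: d_i = R_x(i) - R_y(i); compute d_i^2.
  (2-1)^2=1, (3-5)^2=4, (6-2)^2=16, (1-6)^2=25, (5-3)^2=4, (4-4)^2=0
sum(d^2) = 50.
Step 3: rho = 1 - 6*50 / (6*(6^2 - 1)) = 1 - 300/210 = -0.428571.
Step 4: Under H0, t = rho * sqrt((n-2)/(1-rho^2)) = -0.9487 ~ t(4).
Step 5: Two-sided p-value from the t-distribution with 4 df = 0.396501.
Step 6: alpha = 0.05. fail to reject H0.

rho = -0.4286, p = 0.396501, fail to reject H0 at alpha = 0.05.


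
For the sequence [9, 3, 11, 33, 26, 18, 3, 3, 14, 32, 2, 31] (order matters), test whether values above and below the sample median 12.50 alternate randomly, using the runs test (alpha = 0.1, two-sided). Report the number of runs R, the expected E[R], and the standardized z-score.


Step 1: Compute median = 12.50; label A = above, B = below.
Labels in order: BBBAAABBAABA  (n_A = 6, n_B = 6)
Step 2: Count runs R = 6.
Step 3: Under H0 (random ordering), E[R] = 2*n_A*n_B/(n_A+n_B) + 1 = 2*6*6/12 + 1 = 7.0000.
        Var[R] = 2*n_A*n_B*(2*n_A*n_B - n_A - n_B) / ((n_A+n_B)^2 * (n_A+n_B-1)) = 4320/1584 = 2.7273.
        SD[R] = 1.6514.
Step 4: Continuity-corrected z = (R + 0.5 - E[R]) / SD[R] = (6 + 0.5 - 7.0000) / 1.6514 = -0.3028.
Step 5: Two-sided p-value via normal approximation = 2*(1 - Phi(|z|)) = 0.762069.
Step 6: alpha = 0.1. fail to reject H0.

R = 6, z = -0.3028, p = 0.762069, fail to reject H0.


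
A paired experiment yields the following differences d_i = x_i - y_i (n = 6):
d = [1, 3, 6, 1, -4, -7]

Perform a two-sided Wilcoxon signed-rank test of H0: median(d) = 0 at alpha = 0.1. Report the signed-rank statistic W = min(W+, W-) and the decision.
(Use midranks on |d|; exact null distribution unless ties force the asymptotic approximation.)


Step 1: Drop any zero differences (none here) and take |d_i|.
|d| = [1, 3, 6, 1, 4, 7]
Step 2: Midrank |d_i| (ties get averaged ranks).
ranks: |1|->1.5, |3|->3, |6|->5, |1|->1.5, |4|->4, |7|->6
Step 3: Attach original signs; sum ranks with positive sign and with negative sign.
W+ = 1.5 + 3 + 5 + 1.5 = 11
W- = 4 + 6 = 10
(Check: W+ + W- = 21 should equal n(n+1)/2 = 21.)
Step 4: Test statistic W = min(W+, W-) = 10.
Step 5: Ties in |d|, so use the tie-corrected normal approximation.
        E[W] = n(n+1)/4 = 6*7/4 = 10.5.
        Tie groups: |d|=1 (t=2); sum(t^3 - t) = 6.
        Var[W] = n(n+1)(2n+1)/24 - sum(t^3-t)/48 = 546/24 - 6/48 = 22.625.
        z = (W - E[W]) / sqrt(Var[W]) = (10 - 10.5) / 4.7566 = -0.1051.
        Two-sided p = 2*Phi(z) = 0.916282.
Step 6: alpha = 0.1. fail to reject H0.

W+ = 11, W- = 10, W = min = 10, p = 0.916282, fail to reject H0.


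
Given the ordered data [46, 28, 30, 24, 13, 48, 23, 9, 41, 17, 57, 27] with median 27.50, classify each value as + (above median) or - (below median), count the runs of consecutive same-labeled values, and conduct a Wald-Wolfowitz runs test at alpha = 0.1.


Step 1: Compute median = 27.50; label A = above, B = below.
Labels in order: AAABBABBABAB  (n_A = 6, n_B = 6)
Step 2: Count runs R = 8.
Step 3: Under H0 (random ordering), E[R] = 2*n_A*n_B/(n_A+n_B) + 1 = 2*6*6/12 + 1 = 7.0000.
        Var[R] = 2*n_A*n_B*(2*n_A*n_B - n_A - n_B) / ((n_A+n_B)^2 * (n_A+n_B-1)) = 4320/1584 = 2.7273.
        SD[R] = 1.6514.
Step 4: Continuity-corrected z = (R - 0.5 - E[R]) / SD[R] = (8 - 0.5 - 7.0000) / 1.6514 = 0.3028.
Step 5: Two-sided p-value via normal approximation = 2*(1 - Phi(|z|)) = 0.762069.
Step 6: alpha = 0.1. fail to reject H0.

R = 8, z = 0.3028, p = 0.762069, fail to reject H0.


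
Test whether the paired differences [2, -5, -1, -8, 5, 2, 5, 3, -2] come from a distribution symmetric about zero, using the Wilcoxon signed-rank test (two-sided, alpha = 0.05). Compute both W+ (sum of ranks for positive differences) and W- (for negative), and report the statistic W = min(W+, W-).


Step 1: Drop any zero differences (none here) and take |d_i|.
|d| = [2, 5, 1, 8, 5, 2, 5, 3, 2]
Step 2: Midrank |d_i| (ties get averaged ranks).
ranks: |2|->3, |5|->7, |1|->1, |8|->9, |5|->7, |2|->3, |5|->7, |3|->5, |2|->3
Step 3: Attach original signs; sum ranks with positive sign and with negative sign.
W+ = 3 + 7 + 3 + 7 + 5 = 25
W- = 7 + 1 + 9 + 3 = 20
(Check: W+ + W- = 45 should equal n(n+1)/2 = 45.)
Step 4: Test statistic W = min(W+, W-) = 20.
Step 5: Ties in |d|, so use the tie-corrected normal approximation.
        E[W] = n(n+1)/4 = 9*10/4 = 22.5.
        Tie groups: |d|=2 (t=3), |d|=5 (t=3); sum(t^3 - t) = 48.
        Var[W] = n(n+1)(2n+1)/24 - sum(t^3-t)/48 = 1710/24 - 48/48 = 70.25.
        z = (W - E[W]) / sqrt(Var[W]) = (20 - 22.5) / 8.3815 = -0.2983.
        Two-sided p = 2*Phi(z) = 0.765493.
Step 6: alpha = 0.05. fail to reject H0.

W+ = 25, W- = 20, W = min = 20, p = 0.765493, fail to reject H0.


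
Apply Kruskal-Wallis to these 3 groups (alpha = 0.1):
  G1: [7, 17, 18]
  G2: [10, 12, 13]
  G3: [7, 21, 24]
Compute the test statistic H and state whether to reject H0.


Step 1: Combine all N = 9 observations and assign midranks.
sorted (value, group, rank): (7,G1,1.5), (7,G3,1.5), (10,G2,3), (12,G2,4), (13,G2,5), (17,G1,6), (18,G1,7), (21,G3,8), (24,G3,9)
Step 2: Sum ranks within each group.
R_1 = 14.5 (n_1 = 3)
R_2 = 12 (n_2 = 3)
R_3 = 18.5 (n_3 = 3)
Step 3: H = 12/(N(N+1)) * sum(R_i^2/n_i) - 3(N+1)
     = 12/(9*10) * (14.5^2/3 + 12^2/3 + 18.5^2/3) - 3*10
     = 0.133333 * 232.167 - 30
     = 0.955556.
Step 4: Ties present; correction factor C = 1 - 6/(9^3 - 9) = 0.991667. Corrected H = 0.955556 / 0.991667 = 0.963585.
Step 5: Under H0, H ~ chi^2(2); p-value = 0.617675.
Step 6: alpha = 0.1. fail to reject H0.

H = 0.9636, df = 2, p = 0.617675, fail to reject H0.


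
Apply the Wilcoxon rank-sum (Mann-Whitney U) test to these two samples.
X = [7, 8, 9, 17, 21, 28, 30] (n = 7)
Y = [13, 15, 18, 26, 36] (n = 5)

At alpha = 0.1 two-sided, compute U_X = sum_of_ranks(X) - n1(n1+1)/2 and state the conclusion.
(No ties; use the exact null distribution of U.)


Step 1: Combine and sort all 12 observations; assign midranks.
sorted (value, group): (7,X), (8,X), (9,X), (13,Y), (15,Y), (17,X), (18,Y), (21,X), (26,Y), (28,X), (30,X), (36,Y)
ranks: 7->1, 8->2, 9->3, 13->4, 15->5, 17->6, 18->7, 21->8, 26->9, 28->10, 30->11, 36->12
Step 2: Rank sum for X: R1 = 1 + 2 + 3 + 6 + 8 + 10 + 11 = 41.
Step 3: U_X = R1 - n1(n1+1)/2 = 41 - 7*8/2 = 41 - 28 = 13.
       U_Y = n1*n2 - U_X = 35 - 13 = 22.
Step 4: No ties, so the exact null distribution of U (based on enumerating the C(12,7) = 792 equally likely rank assignments) gives the two-sided p-value.
Step 5: p-value = 0.530303; compare to alpha = 0.1. fail to reject H0.

U_X = 13, p = 0.530303, fail to reject H0 at alpha = 0.1.


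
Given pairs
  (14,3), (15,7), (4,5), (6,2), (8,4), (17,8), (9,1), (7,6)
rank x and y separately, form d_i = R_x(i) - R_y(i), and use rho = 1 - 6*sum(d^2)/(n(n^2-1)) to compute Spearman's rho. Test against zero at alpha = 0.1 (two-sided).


Step 1: Rank x and y separately (midranks; no ties here).
rank(x): 14->6, 15->7, 4->1, 6->2, 8->4, 17->8, 9->5, 7->3
rank(y): 3->3, 7->7, 5->5, 2->2, 4->4, 8->8, 1->1, 6->6
Step 2: d_i = R_x(i) - R_y(i); compute d_i^2.
  (6-3)^2=9, (7-7)^2=0, (1-5)^2=16, (2-2)^2=0, (4-4)^2=0, (8-8)^2=0, (5-1)^2=16, (3-6)^2=9
sum(d^2) = 50.
Step 3: rho = 1 - 6*50 / (8*(8^2 - 1)) = 1 - 300/504 = 0.404762.
Step 4: Under H0, t = rho * sqrt((n-2)/(1-rho^2)) = 1.0842 ~ t(6).
Step 5: Two-sided p-value from the t-distribution with 6 df = 0.319889.
Step 6: alpha = 0.1. fail to reject H0.

rho = 0.4048, p = 0.319889, fail to reject H0 at alpha = 0.1.


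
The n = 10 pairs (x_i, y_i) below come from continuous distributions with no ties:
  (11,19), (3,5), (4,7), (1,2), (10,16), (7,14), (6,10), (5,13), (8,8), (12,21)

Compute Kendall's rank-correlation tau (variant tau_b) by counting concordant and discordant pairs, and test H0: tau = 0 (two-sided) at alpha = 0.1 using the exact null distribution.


Step 1: Enumerate the 45 unordered pairs (i,j) with i<j and classify each by sign(x_j-x_i) * sign(y_j-y_i).
  (1,2):dx=-8,dy=-14->C; (1,3):dx=-7,dy=-12->C; (1,4):dx=-10,dy=-17->C; (1,5):dx=-1,dy=-3->C
  (1,6):dx=-4,dy=-5->C; (1,7):dx=-5,dy=-9->C; (1,8):dx=-6,dy=-6->C; (1,9):dx=-3,dy=-11->C
  (1,10):dx=+1,dy=+2->C; (2,3):dx=+1,dy=+2->C; (2,4):dx=-2,dy=-3->C; (2,5):dx=+7,dy=+11->C
  (2,6):dx=+4,dy=+9->C; (2,7):dx=+3,dy=+5->C; (2,8):dx=+2,dy=+8->C; (2,9):dx=+5,dy=+3->C
  (2,10):dx=+9,dy=+16->C; (3,4):dx=-3,dy=-5->C; (3,5):dx=+6,dy=+9->C; (3,6):dx=+3,dy=+7->C
  (3,7):dx=+2,dy=+3->C; (3,8):dx=+1,dy=+6->C; (3,9):dx=+4,dy=+1->C; (3,10):dx=+8,dy=+14->C
  (4,5):dx=+9,dy=+14->C; (4,6):dx=+6,dy=+12->C; (4,7):dx=+5,dy=+8->C; (4,8):dx=+4,dy=+11->C
  (4,9):dx=+7,dy=+6->C; (4,10):dx=+11,dy=+19->C; (5,6):dx=-3,dy=-2->C; (5,7):dx=-4,dy=-6->C
  (5,8):dx=-5,dy=-3->C; (5,9):dx=-2,dy=-8->C; (5,10):dx=+2,dy=+5->C; (6,7):dx=-1,dy=-4->C
  (6,8):dx=-2,dy=-1->C; (6,9):dx=+1,dy=-6->D; (6,10):dx=+5,dy=+7->C; (7,8):dx=-1,dy=+3->D
  (7,9):dx=+2,dy=-2->D; (7,10):dx=+6,dy=+11->C; (8,9):dx=+3,dy=-5->D; (8,10):dx=+7,dy=+8->C
  (9,10):dx=+4,dy=+13->C
Step 2: C = 41, D = 4, total pairs = 45.
Step 3: tau = (C - D)/(n(n-1)/2) = (41 - 4)/45 = 0.822222.
Step 4: Exact two-sided p-value (enumerate n! = 3628800 permutations of y under H0): p = 0.000358.
Step 5: alpha = 0.1. reject H0.

tau_b = 0.8222 (C=41, D=4), p = 0.000358, reject H0.


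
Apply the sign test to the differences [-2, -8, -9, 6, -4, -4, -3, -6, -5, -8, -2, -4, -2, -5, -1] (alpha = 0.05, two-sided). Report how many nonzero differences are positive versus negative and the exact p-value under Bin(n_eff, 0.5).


Step 1: Discard zero differences. Original n = 15; n_eff = number of nonzero differences = 15.
Nonzero differences (with sign): -2, -8, -9, +6, -4, -4, -3, -6, -5, -8, -2, -4, -2, -5, -1
Step 2: Count signs: positive = 1, negative = 14.
Step 3: Under H0: P(positive) = 0.5, so the number of positives S ~ Bin(15, 0.5).
Step 4: Two-sided exact p-value = sum of Bin(15,0.5) probabilities at or below the observed probability = 0.000977.
Step 5: alpha = 0.05. reject H0.

n_eff = 15, pos = 1, neg = 14, p = 0.000977, reject H0.


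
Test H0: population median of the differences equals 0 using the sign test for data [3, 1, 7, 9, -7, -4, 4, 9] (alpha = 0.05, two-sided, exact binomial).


Step 1: Discard zero differences. Original n = 8; n_eff = number of nonzero differences = 8.
Nonzero differences (with sign): +3, +1, +7, +9, -7, -4, +4, +9
Step 2: Count signs: positive = 6, negative = 2.
Step 3: Under H0: P(positive) = 0.5, so the number of positives S ~ Bin(8, 0.5).
Step 4: Two-sided exact p-value = sum of Bin(8,0.5) probabilities at or below the observed probability = 0.289062.
Step 5: alpha = 0.05. fail to reject H0.

n_eff = 8, pos = 6, neg = 2, p = 0.289062, fail to reject H0.


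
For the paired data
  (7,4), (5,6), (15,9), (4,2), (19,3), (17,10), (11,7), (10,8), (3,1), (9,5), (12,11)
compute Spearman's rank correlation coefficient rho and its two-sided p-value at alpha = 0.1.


Step 1: Rank x and y separately (midranks; no ties here).
rank(x): 7->4, 5->3, 15->9, 4->2, 19->11, 17->10, 11->7, 10->6, 3->1, 9->5, 12->8
rank(y): 4->4, 6->6, 9->9, 2->2, 3->3, 10->10, 7->7, 8->8, 1->1, 5->5, 11->11
Step 2: d_i = R_x(i) - R_y(i); compute d_i^2.
  (4-4)^2=0, (3-6)^2=9, (9-9)^2=0, (2-2)^2=0, (11-3)^2=64, (10-10)^2=0, (7-7)^2=0, (6-8)^2=4, (1-1)^2=0, (5-5)^2=0, (8-11)^2=9
sum(d^2) = 86.
Step 3: rho = 1 - 6*86 / (11*(11^2 - 1)) = 1 - 516/1320 = 0.609091.
Step 4: Under H0, t = rho * sqrt((n-2)/(1-rho^2)) = 2.3040 ~ t(9).
Step 5: Two-sided p-value from the t-distribution with 9 df = 0.046696.
Step 6: alpha = 0.1. reject H0.

rho = 0.6091, p = 0.046696, reject H0 at alpha = 0.1.


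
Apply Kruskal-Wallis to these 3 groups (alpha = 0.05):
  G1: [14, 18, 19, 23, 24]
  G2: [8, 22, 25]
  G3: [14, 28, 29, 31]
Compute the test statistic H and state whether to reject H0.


Step 1: Combine all N = 12 observations and assign midranks.
sorted (value, group, rank): (8,G2,1), (14,G1,2.5), (14,G3,2.5), (18,G1,4), (19,G1,5), (22,G2,6), (23,G1,7), (24,G1,8), (25,G2,9), (28,G3,10), (29,G3,11), (31,G3,12)
Step 2: Sum ranks within each group.
R_1 = 26.5 (n_1 = 5)
R_2 = 16 (n_2 = 3)
R_3 = 35.5 (n_3 = 4)
Step 3: H = 12/(N(N+1)) * sum(R_i^2/n_i) - 3(N+1)
     = 12/(12*13) * (26.5^2/5 + 16^2/3 + 35.5^2/4) - 3*13
     = 0.076923 * 540.846 - 39
     = 2.603526.
Step 4: Ties present; correction factor C = 1 - 6/(12^3 - 12) = 0.996503. Corrected H = 2.603526 / 0.996503 = 2.612661.
Step 5: Under H0, H ~ chi^2(2); p-value = 0.270812.
Step 6: alpha = 0.05. fail to reject H0.

H = 2.6127, df = 2, p = 0.270812, fail to reject H0.
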